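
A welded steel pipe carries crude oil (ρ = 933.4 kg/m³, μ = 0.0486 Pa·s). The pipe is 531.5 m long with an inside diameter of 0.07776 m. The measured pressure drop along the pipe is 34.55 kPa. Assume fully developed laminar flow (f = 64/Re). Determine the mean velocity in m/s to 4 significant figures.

V ≈ 0.2527 m/s

For laminar flow, f = 64/Re with Re = ρVD/μ, so Darcy-Weisbach reduces to ΔP = 32μLV/D². Solving for V: V = ΔP·D²/(32μL) = 3.455e+04·(0.07776)²/(32·0.0486·531.5) = 0.2527 m/s.
Check: Re = ρVD/μ = 933.4·0.2527·0.07776/0.0486 = 377.4 < 2300, so the laminar assumption holds.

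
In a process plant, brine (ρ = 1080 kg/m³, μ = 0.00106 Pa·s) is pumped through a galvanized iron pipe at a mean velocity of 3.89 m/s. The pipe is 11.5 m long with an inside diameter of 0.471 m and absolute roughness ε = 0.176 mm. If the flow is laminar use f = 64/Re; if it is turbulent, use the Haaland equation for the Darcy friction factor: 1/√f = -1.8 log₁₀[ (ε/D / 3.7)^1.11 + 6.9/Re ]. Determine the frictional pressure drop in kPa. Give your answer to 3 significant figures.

Reynolds number Re = ρVD/μ = 1080 · 3.89 · 0.471 / 0.00106 = 1.867e+06.
Re > 4000 → turbulent. Relative roughness ε/D = 0.000176/0.471 = 0.000374. Haaland: 1/√f = -1.8 log₁₀[(0.000374/3.7)^1.11 + 6.9/1.867e+06] = -1.8 log₁₀[3.67e-05 + 3.7e-06] = 7.908, so f = 0.01599.
Darcy-Weisbach: ΔP = f(L/D)(ρV²/2) = 0.01599·(11.5/0.471)·(1080·3.89²/2) = 0.01599·24.42·8171 = 3190 Pa.
ΔP = 3190 Pa = 3.19 kPa.

ΔP ≈ 3.19 kPa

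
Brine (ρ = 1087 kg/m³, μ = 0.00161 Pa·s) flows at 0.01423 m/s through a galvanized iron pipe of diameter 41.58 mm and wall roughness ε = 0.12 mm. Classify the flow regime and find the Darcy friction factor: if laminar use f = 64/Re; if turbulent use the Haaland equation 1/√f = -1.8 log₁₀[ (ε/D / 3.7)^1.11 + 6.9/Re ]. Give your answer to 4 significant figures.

Re = ρVD/μ = 1087·0.01423·0.04158/0.00161 = 399.5.
Re < 2300 → laminar, so f = 64/Re = 0.1602 (roughness is irrelevant in laminar flow).

f ≈ 0.1602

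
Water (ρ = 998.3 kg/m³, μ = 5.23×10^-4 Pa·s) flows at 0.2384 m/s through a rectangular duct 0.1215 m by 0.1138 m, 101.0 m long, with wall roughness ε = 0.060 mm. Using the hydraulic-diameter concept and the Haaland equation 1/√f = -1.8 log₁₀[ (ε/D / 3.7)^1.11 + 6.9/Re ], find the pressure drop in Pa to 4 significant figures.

Hydraulic diameter D_h = 4A/P = 4·(0.1215·0.1138)/(2·(0.1215+0.1138)) = 0.05531/0.4706 = 0.1175 m.
Re = ρVD_h/μ = 998.3·0.2384·0.1175/0.000523 = 5.348e+04.
ε/D_h = 6e-05/0.1175 = 0.000511; Haaland gives 1/√f = -1.8 log₁₀[5.19e-05+0.000129] = 6.737, so f = 0.02204.
ΔP = f(L/D_h)(ρV²/2) = 0.02204·101/0.1175·28.37 = 537.2 Pa.

ΔP ≈ 537.2 Pa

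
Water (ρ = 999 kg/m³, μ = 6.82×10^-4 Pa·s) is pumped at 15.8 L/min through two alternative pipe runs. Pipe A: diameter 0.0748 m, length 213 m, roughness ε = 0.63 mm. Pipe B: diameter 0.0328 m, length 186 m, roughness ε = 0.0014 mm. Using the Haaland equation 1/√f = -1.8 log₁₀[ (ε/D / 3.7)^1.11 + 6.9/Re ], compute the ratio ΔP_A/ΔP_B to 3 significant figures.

Pipe A: V = Q/A = 0.0002633/0.004394 = 0.05993 m/s; Re = 6566; ε/D = 0.00842; Haaland → f = 0.04381; ΔP_A = f(L/D)(ρV²/2) = 223.8 Pa.
Pipe B: V = Q/A = 0.0002633/0.000845 = 0.3117 m/s; Re = 1.497e+04; ε/D = 4.27e-05; Haaland → f = 0.02778; ΔP_B = f(L/D)(ρV²/2) = 7642 Pa.
ΔP_A/ΔP_B = 223.8/7642 = 0.0293.

ΔP_A/ΔP_B ≈ 0.0293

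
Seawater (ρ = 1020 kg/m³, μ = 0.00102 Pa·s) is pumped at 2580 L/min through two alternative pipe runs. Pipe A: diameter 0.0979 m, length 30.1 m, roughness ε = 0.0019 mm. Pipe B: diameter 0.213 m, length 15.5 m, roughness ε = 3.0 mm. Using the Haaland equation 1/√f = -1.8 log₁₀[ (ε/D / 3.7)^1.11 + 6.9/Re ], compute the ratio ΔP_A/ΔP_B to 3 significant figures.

ΔP_A/ΔP_B ≈ 28.8

Pipe A: V = Q/A = 0.043/0.007528 = 5.712 m/s; Re = 5.592e+05; ε/D = 1.94e-05; Haaland → f = 0.01305; ΔP_A = f(L/D)(ρV²/2) = 6.678e+04 Pa.
Pipe B: V = Q/A = 0.043/0.03563 = 1.207 m/s; Re = 2.57e+05; ε/D = 0.0141; Haaland → f = 0.04297; ΔP_B = f(L/D)(ρV²/2) = 2322 Pa.
ΔP_A/ΔP_B = 6.678e+04/2322 = 28.8.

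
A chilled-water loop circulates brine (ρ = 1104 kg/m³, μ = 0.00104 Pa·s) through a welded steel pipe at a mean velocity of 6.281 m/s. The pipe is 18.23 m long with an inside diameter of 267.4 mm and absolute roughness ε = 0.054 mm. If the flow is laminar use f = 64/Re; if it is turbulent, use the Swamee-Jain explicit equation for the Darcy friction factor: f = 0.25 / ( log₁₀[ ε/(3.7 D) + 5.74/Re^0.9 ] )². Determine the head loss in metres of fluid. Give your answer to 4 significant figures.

Reynolds number Re = ρVD/μ = 1104 · 6.281 · 0.2674 / 0.00104 = 1.783e+06.
Re > 4000 → turbulent. Relative roughness ε/D = 5.4e-05/0.2674 = 0.000202. Swamee-Jain: f = 0.25/(log₁₀[0.000202/3.7 + 5.74/1.783e+06^0.9])² = 0.25/(log₁₀[5.46e-05 + 1.36e-05])² = 0.25/(-4.166)² = 0.0144.
Darcy-Weisbach: ΔP = f(L/D)(ρV²/2) = 0.0144·(18.23/0.2674)·(1104·6.281²/2) = 0.0144·68.18·2.178e+04 = 2.138e+04 Pa.
Head loss h_f = ΔP/(ρg) = 2.138e+04/(1104·9.81) = 1.974 m.

h_f ≈ 1.974 m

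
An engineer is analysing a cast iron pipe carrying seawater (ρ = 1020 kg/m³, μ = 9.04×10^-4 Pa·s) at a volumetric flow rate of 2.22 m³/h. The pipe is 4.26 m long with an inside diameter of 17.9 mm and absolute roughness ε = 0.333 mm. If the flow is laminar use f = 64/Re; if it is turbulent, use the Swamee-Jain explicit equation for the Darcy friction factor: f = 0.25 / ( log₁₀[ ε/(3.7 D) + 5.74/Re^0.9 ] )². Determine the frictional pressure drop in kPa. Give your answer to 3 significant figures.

Q = 2.22 m³/h = 2.22/3600 = 0.0006167 m³/s.
Cross-sectional area A = πD²/4 = π(0.0179)²/4 = 0.0002516 m²; mean velocity V = Q/A = 0.0006167/0.0002516 = 2.45 m/s.
Reynolds number Re = ρVD/μ = 1020 · 2.45 · 0.0179 / 0.000904 = 4.949e+04.
Re > 4000 → turbulent. Relative roughness ε/D = 0.000333/0.0179 = 0.0186. Swamee-Jain: f = 0.25/(log₁₀[0.0186/3.7 + 5.74/4.949e+04^0.9])² = 0.25/(log₁₀[0.00503 + 0.000342])² = 0.25/(-2.27)² = 0.04851.
Darcy-Weisbach: ΔP = f(L/D)(ρV²/2) = 0.04851·(4.26/0.0179)·(1020·2.45²/2) = 0.04851·238·3063 = 3.536e+04 Pa.
ΔP = 3.536e+04 Pa = 35.4 kPa.

ΔP ≈ 35.4 kPa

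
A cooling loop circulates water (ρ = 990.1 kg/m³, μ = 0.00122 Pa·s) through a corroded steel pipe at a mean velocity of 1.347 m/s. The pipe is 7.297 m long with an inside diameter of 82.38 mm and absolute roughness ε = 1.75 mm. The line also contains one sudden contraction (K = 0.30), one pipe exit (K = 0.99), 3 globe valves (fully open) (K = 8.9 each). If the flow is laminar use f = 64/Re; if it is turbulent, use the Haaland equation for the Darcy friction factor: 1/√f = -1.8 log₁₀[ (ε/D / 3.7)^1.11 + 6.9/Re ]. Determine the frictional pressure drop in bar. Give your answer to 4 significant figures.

ΔP ≈ 0.2914 bar

Reynolds number Re = ρVD/μ = 990.1 · 1.347 · 0.08238 / 0.00122 = 9.006e+04.
Re > 4000 → turbulent. Relative roughness ε/D = 0.00175/0.08238 = 0.0212. Haaland: 1/√f = -1.8 log₁₀[(0.0212/3.7)^1.11 + 6.9/9.006e+04] = -1.8 log₁₀[0.00325 + 7.66e-05] = 4.459, so f = 0.05029.
Total minor-loss coefficient ΣK = 1·0.3 + 1·0.99 + 3·8.9 = 28.
ΔP = [f·L/D + ΣK]·(ρV²/2) = [0.05029·7.297/0.08238 + 28]·(990.1·1.347²/2) = [4.454 + 28]·898.2 = 2.914e+04 Pa.
ΔP = 2.914e+04 Pa = 0.2914 bar.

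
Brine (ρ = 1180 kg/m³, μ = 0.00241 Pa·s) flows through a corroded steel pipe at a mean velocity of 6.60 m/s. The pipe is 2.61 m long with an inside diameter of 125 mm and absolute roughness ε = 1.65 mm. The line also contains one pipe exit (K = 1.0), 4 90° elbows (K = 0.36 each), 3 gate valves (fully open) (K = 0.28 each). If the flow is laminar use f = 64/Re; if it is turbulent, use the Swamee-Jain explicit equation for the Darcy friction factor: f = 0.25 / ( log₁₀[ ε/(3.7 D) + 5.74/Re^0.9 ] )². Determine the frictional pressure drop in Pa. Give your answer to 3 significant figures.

ΔP ≈ 107000 Pa

Reynolds number Re = ρVD/μ = 1180 · 6.6 · 0.125 / 0.00241 = 4.039e+05.
Re > 4000 → turbulent. Relative roughness ε/D = 0.00165/0.125 = 0.0132. Swamee-Jain: f = 0.25/(log₁₀[0.0132/3.7 + 5.74/4.039e+05^0.9])² = 0.25/(log₁₀[0.00357 + 5.17e-05])² = 0.25/(-2.441)² = 0.04194.
Total minor-loss coefficient ΣK = 1·1 + 4·0.36 + 3·0.28 = 3.28.
ΔP = [f·L/D + ΣK]·(ρV²/2) = [0.04194·2.61/0.125 + 3.28]·(1180·6.6²/2) = [0.8758 + 3.28]·2.57e+04 = 1.068e+05 Pa.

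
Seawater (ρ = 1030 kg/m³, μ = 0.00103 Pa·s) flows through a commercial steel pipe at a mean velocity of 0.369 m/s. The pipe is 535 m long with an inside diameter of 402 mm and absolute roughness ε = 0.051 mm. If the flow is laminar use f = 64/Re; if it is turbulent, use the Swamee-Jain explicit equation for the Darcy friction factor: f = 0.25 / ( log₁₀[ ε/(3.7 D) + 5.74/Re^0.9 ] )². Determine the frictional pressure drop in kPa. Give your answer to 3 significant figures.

Reynolds number Re = ρVD/μ = 1030 · 0.369 · 0.402 / 0.00103 = 1.483e+05.
Re > 4000 → turbulent. Relative roughness ε/D = 5.1e-05/0.402 = 0.000127. Swamee-Jain: f = 0.25/(log₁₀[0.000127/3.7 + 5.74/1.483e+05^0.9])² = 0.25/(log₁₀[3.43e-05 + 0.000127])² = 0.25/(-3.792)² = 0.01739.
Darcy-Weisbach: ΔP = f(L/D)(ρV²/2) = 0.01739·(535/0.402)·(1030·0.369²/2) = 0.01739·1331·70.12 = 1623 Pa.
ΔP = 1623 Pa = 1.62 kPa.

ΔP ≈ 1.62 kPa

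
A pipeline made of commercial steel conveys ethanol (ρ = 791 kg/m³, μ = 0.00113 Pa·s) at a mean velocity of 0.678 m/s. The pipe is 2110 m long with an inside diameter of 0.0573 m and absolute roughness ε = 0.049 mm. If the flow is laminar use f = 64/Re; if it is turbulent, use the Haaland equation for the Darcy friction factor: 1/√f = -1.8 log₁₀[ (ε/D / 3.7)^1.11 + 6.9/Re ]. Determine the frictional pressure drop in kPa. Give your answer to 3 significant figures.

Reynolds number Re = ρVD/μ = 791 · 0.678 · 0.0573 / 0.00113 = 2.719e+04.
Re > 4000 → turbulent. Relative roughness ε/D = 4.9e-05/0.0573 = 0.000855. Haaland: 1/√f = -1.8 log₁₀[(0.000855/3.7)^1.11 + 6.9/2.719e+04] = -1.8 log₁₀[9.2e-05 + 0.000254] = 6.23, so f = 0.02576.
Darcy-Weisbach: ΔP = f(L/D)(ρV²/2) = 0.02576·(2110/0.0573)·(791·0.678²/2) = 0.02576·3.682e+04·181.8 = 1.725e+05 Pa.
ΔP = 1.725e+05 Pa = 172 kPa.

ΔP ≈ 172 kPa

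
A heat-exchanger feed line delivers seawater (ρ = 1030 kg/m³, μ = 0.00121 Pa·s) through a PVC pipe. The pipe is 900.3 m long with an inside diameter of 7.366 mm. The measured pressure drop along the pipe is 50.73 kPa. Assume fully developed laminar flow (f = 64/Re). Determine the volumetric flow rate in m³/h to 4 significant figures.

For laminar flow, f = 64/Re with Re = ρVD/μ, so Darcy-Weisbach reduces to ΔP = 32μLV/D². Solving for V: V = ΔP·D²/(32μL) = 5.073e+04·(0.007366)²/(32·0.00121·900.3) = 0.07896 m/s.
Check: Re = ρVD/μ = 1030·0.07896·0.007366/0.00121 = 495.1 < 2300, so the laminar assumption holds.
Q = V·A = 0.07896·(π/4·0.007366²) = 3.365e-06 m³/s = 0.01211 m³/h.

Q ≈ 0.01211 m³/h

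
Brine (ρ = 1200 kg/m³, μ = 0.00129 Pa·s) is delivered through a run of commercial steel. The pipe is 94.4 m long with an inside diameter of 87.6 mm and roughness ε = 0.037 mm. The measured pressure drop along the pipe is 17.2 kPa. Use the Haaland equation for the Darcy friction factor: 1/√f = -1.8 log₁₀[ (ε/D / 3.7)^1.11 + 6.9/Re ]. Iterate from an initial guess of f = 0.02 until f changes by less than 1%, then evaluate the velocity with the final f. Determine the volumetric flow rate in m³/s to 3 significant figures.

Rearranging Darcy-Weisbach: V = √(2·ΔP·D/(f·L·ρ)). With ε/D = 3.7e-05/0.0876 = 0.000422, iterate starting from f = 0.02:
  f = 0.02 → V = √(2·1.72e+04·0.0876/(0.02·94.4·1200)) = 1.153 m/s; Re = ρVD/μ = 9.398e+04; f → 0.01991
Converged (Δf/f < 1%). With the final f = 0.01991: V = √(2·1.72e+04·0.0876/(0.01991·94.4·1200)) = 1.156 m/s.
Q = V·A = 1.156·(π/4·0.0876²) = 0.006967 m³/s = 0.00697 m³/s.

Q ≈ 0.00697 m³/s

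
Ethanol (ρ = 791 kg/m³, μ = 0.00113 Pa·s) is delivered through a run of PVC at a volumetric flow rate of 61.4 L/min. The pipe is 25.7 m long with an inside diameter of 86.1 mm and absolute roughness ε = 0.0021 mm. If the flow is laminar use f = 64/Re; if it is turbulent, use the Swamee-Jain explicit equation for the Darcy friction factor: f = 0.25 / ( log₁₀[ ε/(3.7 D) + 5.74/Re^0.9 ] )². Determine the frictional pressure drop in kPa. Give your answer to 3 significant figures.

Q = 61.4 L/min = 61.4/60000 = 0.001023 m³/s.
Cross-sectional area A = πD²/4 = π(0.0861)²/4 = 0.005822 m²; mean velocity V = Q/A = 0.001023/0.005822 = 0.1758 m/s.
Reynolds number Re = ρVD/μ = 791 · 0.1758 · 0.0861 / 0.00113 = 1.059e+04.
Re > 4000 → turbulent. Relative roughness ε/D = 2.1e-06/0.0861 = 2.44e-05. Swamee-Jain: f = 0.25/(log₁₀[2.44e-05/3.7 + 5.74/1.059e+04^0.9])² = 0.25/(log₁₀[6.59e-06 + 0.00137])² = 0.25/(-2.862)² = 0.03053.
Darcy-Weisbach: ΔP = f(L/D)(ρV²/2) = 0.03053·(25.7/0.0861)·(791·0.1758²/2) = 0.03053·298.5·12.22 = 111.3 Pa.
ΔP = 111.3 Pa = 0.111 kPa.

ΔP ≈ 0.111 kPa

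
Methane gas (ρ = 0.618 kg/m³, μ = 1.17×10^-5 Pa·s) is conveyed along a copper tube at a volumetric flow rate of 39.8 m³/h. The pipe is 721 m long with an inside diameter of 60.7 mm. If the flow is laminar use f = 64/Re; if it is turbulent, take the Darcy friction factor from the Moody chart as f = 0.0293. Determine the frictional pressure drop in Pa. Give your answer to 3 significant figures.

Q = 39.8 m³/h = 39.8/3600 = 0.01106 m³/s.
Cross-sectional area A = πD²/4 = π(0.0607)²/4 = 0.002894 m²; mean velocity V = Q/A = 0.01106/0.002894 = 3.82 m/s.
Reynolds number Re = ρVD/μ = 0.618 · 3.82 · 0.0607 / 1.17e-05 = 1.225e+04.
Re > 4000 → turbulent; use the Moody-chart value f = 0.0293.
Darcy-Weisbach: ΔP = f(L/D)(ρV²/2) = 0.0293·(721/0.0607)·(0.618·3.82²/2) = 0.0293·1.188e+04·4.51 = 1570 Pa.

ΔP ≈ 1570 Pa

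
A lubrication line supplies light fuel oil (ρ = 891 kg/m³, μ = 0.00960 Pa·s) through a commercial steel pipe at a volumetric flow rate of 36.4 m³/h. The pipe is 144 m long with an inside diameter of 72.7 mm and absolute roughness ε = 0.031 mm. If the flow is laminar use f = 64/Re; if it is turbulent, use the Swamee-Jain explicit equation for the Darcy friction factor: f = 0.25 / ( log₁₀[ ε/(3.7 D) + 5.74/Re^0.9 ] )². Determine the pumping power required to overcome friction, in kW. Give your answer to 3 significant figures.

Q = 36.4 m³/h = 36.4/3600 = 0.01011 m³/s.
Cross-sectional area A = πD²/4 = π(0.0727)²/4 = 0.004151 m²; mean velocity V = Q/A = 0.01011/0.004151 = 2.436 m/s.
Reynolds number Re = ρVD/μ = 891 · 2.436 · 0.0727 / 0.0096 = 1.644e+04.
Re > 4000 → turbulent. Relative roughness ε/D = 3.1e-05/0.0727 = 0.000426. Swamee-Jain: f = 0.25/(log₁₀[0.000426/3.7 + 5.74/1.644e+04^0.9])² = 0.25/(log₁₀[0.000115 + 0.000922])² = 0.25/(-2.984)² = 0.02807.
Darcy-Weisbach: ΔP = f(L/D)(ρV²/2) = 0.02807·(144/0.0727)·(891·2.436²/2) = 0.02807·1981·2643 = 1.47e+05 Pa.
Pumping power P = QΔP = 0.01011·1.47e+05 = 1486 W = 1.49 kW.

P ≈ 1.49 kW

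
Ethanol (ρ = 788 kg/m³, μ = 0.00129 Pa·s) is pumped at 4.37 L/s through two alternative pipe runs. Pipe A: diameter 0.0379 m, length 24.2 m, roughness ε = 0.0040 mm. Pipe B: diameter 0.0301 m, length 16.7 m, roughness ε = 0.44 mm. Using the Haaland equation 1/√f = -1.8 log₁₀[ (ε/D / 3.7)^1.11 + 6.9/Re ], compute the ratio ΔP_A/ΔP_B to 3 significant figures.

ΔP_A/ΔP_B ≈ 0.195

Pipe A: V = Q/A = 0.00437/0.001128 = 3.874 m/s; Re = 8.968e+04; ε/D = 0.000106; Haaland → f = 0.01867; ΔP_A = f(L/D)(ρV²/2) = 7.048e+04 Pa.
Pipe B: V = Q/A = 0.00437/0.0007116 = 6.141 m/s; Re = 1.129e+05; ε/D = 0.0146; Haaland → f = 0.04377; ΔP_B = f(L/D)(ρV²/2) = 3.608e+05 Pa.
ΔP_A/ΔP_B = 7.048e+04/3.608e+05 = 0.195.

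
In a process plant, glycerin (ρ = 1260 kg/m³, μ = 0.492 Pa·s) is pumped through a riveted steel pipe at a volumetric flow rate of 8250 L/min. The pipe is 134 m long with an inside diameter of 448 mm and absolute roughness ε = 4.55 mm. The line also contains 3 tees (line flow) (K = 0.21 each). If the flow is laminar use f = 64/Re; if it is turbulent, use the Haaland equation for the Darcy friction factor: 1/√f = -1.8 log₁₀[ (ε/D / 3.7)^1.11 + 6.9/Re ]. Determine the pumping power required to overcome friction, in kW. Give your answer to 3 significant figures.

P ≈ 1.30 kW

Q = 8250 L/min = 8250/60000 = 0.1375 m³/s.
Cross-sectional area A = πD²/4 = π(0.448)²/4 = 0.1576 m²; mean velocity V = Q/A = 0.1375/0.1576 = 0.8723 m/s.
Reynolds number Re = ρVD/μ = 1260 · 0.8723 · 0.448 / 0.492 = 1001.
Re < 2300 → laminar flow, so f = 64/Re = 64/1001 = 0.06395 (the turbulent correlation is not needed).
Total minor-loss coefficient ΣK = 3·0.21 = 0.63.
ΔP = [f·L/D + ΣK]·(ρV²/2) = [0.06395·134/0.448 + 0.63]·(1260·0.8723²/2) = [19.13 + 0.63]·479.4 = 9471 Pa.
Pumping power P = QΔP = 0.1375·9471 = 1302 W = 1.30 kW.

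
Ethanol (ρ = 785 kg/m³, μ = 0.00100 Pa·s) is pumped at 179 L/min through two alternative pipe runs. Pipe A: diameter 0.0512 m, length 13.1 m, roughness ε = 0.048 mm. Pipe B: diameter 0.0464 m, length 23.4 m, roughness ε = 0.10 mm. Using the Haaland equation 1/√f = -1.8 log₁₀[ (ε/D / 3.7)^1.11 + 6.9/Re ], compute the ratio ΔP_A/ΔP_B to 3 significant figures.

Pipe A: V = Q/A = 0.002983/0.002059 = 1.449 m/s; Re = 5.824e+04; ε/D = 0.000937; Haaland → f = 0.02308; ΔP_A = f(L/D)(ρV²/2) = 4867 Pa.
Pipe B: V = Q/A = 0.002983/0.001691 = 1.764 m/s; Re = 6.426e+04; ε/D = 0.00216; Haaland → f = 0.0261; ΔP_B = f(L/D)(ρV²/2) = 1.608e+04 Pa.
ΔP_A/ΔP_B = 4867/1.608e+04 = 0.303.

ΔP_A/ΔP_B ≈ 0.303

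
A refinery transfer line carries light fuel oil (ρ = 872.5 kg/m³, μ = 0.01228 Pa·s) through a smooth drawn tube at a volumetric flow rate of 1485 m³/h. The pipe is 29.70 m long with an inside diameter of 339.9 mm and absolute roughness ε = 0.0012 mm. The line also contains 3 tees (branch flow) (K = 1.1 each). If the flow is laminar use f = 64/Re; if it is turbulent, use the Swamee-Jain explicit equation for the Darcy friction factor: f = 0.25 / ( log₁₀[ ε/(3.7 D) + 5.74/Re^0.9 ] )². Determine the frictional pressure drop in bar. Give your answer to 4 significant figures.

ΔP ≈ 0.4357 bar

Q = 1485 m³/h = 1485/3600 = 0.4125 m³/s.
Cross-sectional area A = πD²/4 = π(0.3399)²/4 = 0.09074 m²; mean velocity V = Q/A = 0.4125/0.09074 = 4.546 m/s.
Reynolds number Re = ρVD/μ = 872.5 · 4.546 · 0.3399 / 0.0123 = 1.098e+05.
Re > 4000 → turbulent. Relative roughness ε/D = 1.2e-06/0.3399 = 3.53e-06. Swamee-Jain: f = 0.25/(log₁₀[3.53e-06/3.7 + 5.74/1.098e+05^0.9])² = 0.25/(log₁₀[9.54e-07 + 0.000167])² = 0.25/(-3.775)² = 0.01754.
Total minor-loss coefficient ΣK = 3·1.1 = 3.3.
ΔP = [f·L/D + ΣK]·(ρV²/2) = [0.01754·29.7/0.3399 + 3.3]·(872.5·4.546²/2) = [1.533 + 3.3]·9016 = 4.357e+04 Pa.
ΔP = 4.357e+04 Pa = 0.4357 bar.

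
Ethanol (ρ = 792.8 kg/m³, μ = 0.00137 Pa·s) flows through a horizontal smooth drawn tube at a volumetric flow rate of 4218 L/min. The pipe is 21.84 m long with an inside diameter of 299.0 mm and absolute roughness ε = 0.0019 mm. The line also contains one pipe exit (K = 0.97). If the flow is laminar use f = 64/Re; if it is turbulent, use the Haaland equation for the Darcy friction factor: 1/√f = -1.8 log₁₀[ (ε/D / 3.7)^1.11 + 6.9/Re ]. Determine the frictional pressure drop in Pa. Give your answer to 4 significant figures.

ΔP ≈ 849.1 Pa

Q = 4218 L/min = 4218/60000 = 0.0703 m³/s.
Cross-sectional area A = πD²/4 = π(0.299)²/4 = 0.07022 m²; mean velocity V = Q/A = 0.0703/0.07022 = 1.001 m/s.
Reynolds number Re = ρVD/μ = 792.8 · 1.001 · 0.299 / 0.00137 = 1.732e+05.
Re > 4000 → turbulent. Relative roughness ε/D = 1.9e-06/0.299 = 6.35e-06. Haaland: 1/√f = -1.8 log₁₀[(6.35e-06/3.7)^1.11 + 6.9/1.732e+05] = -1.8 log₁₀[3.99e-07 + 3.98e-05] = 7.912, so f = 0.01598.
Total minor-loss coefficient ΣK = 1·0.97 = 0.97.
ΔP = [f·L/D + ΣK]·(ρV²/2) = [0.01598·21.84/0.299 + 0.97]·(792.8·1.001²/2) = [1.167 + 0.97]·397.4 = 849.1 Pa.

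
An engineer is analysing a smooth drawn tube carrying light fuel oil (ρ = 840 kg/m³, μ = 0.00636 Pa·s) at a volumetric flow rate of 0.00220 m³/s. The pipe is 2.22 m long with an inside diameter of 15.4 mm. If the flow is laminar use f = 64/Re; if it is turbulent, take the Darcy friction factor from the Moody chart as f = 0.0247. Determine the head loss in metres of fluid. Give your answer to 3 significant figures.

h_f ≈ 25.3 m

Cross-sectional area A = πD²/4 = π(0.0154)²/4 = 0.0001863 m²; mean velocity V = Q/A = 0.0022/0.0001863 = 11.81 m/s.
Reynolds number Re = ρVD/μ = 840 · 11.81 · 0.0154 / 0.00636 = 2.402e+04.
Re > 4000 → turbulent; use the Moody-chart value f = 0.0247.
Darcy-Weisbach: ΔP = f(L/D)(ρV²/2) = 0.0247·(2.22/0.0154)·(840·11.81²/2) = 0.0247·144.2·5.859e+04 = 2.086e+05 Pa.
Head loss h_f = ΔP/(ρg) = 2.086e+05/(840·9.81) = 25.3 m.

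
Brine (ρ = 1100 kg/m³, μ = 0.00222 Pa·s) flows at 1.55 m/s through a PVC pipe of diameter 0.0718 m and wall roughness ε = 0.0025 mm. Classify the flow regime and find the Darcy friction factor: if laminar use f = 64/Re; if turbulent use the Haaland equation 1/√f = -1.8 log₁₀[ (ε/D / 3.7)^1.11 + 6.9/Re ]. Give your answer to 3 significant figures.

f ≈ 0.0204

Re = ρVD/μ = 1100·1.55·0.0718/0.00222 = 5.514e+04.
Re > 4000 → turbulent. ε/D = 2.5e-06/0.0718 = 3.48e-05; Haaland: 1/√f = -1.8 log₁₀[2.63e-06 + 0.000125] = 7.008, so f = 0.02036.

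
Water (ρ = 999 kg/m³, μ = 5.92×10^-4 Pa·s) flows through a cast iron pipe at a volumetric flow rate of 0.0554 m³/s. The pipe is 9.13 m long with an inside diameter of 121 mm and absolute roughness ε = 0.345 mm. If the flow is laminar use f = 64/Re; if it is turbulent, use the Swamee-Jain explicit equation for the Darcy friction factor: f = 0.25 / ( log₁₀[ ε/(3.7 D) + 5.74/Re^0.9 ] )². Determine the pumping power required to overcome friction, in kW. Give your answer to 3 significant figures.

P ≈ 1.26 kW

Cross-sectional area A = πD²/4 = π(0.121)²/4 = 0.0115 m²; mean velocity V = Q/A = 0.0554/0.0115 = 4.818 m/s.
Reynolds number Re = ρVD/μ = 999 · 4.818 · 0.121 / 0.000592 = 9.837e+05.
Re > 4000 → turbulent. Relative roughness ε/D = 0.000345/0.121 = 0.00285. Swamee-Jain: f = 0.25/(log₁₀[0.00285/3.7 + 5.74/9.837e+05^0.9])² = 0.25/(log₁₀[0.000771 + 2.32e-05])² = 0.25/(-3.1)² = 0.02601.
Darcy-Weisbach: ΔP = f(L/D)(ρV²/2) = 0.02601·(9.13/0.121)·(999·4.818²/2) = 0.02601·75.45·1.159e+04 = 2.275e+04 Pa.
Pumping power P = QΔP = 0.0554·2.275e+04 = 1261 W = 1.26 kW.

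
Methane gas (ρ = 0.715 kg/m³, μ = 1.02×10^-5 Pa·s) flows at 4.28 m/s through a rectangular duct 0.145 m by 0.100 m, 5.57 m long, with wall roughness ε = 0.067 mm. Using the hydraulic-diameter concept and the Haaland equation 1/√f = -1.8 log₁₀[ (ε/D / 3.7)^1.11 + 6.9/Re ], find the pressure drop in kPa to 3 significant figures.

Hydraulic diameter D_h = 4A/P = 4·(0.145·0.1)/(2·(0.145+0.1)) = 0.058/0.49 = 0.1184 m.
Re = ρVD_h/μ = 0.715·4.28·0.1184/1.02e-05 = 3.551e+04.
ε/D_h = 6.7e-05/0.1184 = 0.000566; Haaland gives 1/√f = -1.8 log₁₀[5.82e-05+0.000194] = 6.476, so f = 0.02384.
ΔP = f(L/D_h)(ρV²/2) = 0.02384·5.57/0.1184·6.549 = 7.348 Pa.
ΔP = 0.00735 kPa.

ΔP ≈ 0.00735 kPa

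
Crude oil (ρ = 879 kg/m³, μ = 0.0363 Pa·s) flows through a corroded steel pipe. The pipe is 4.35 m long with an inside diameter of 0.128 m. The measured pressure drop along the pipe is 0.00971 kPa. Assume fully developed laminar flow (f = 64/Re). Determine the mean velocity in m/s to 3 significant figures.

V ≈ 0.0315 m/s

For laminar flow, f = 64/Re with Re = ρVD/μ, so Darcy-Weisbach reduces to ΔP = 32μLV/D². Solving for V: V = ΔP·D²/(32μL) = 9.71·(0.128)²/(32·0.0363·4.35) = 0.03148 m/s.
Check: Re = ρVD/μ = 879·0.03148·0.128/0.0363 = 97.59 < 2300, so the laminar assumption holds.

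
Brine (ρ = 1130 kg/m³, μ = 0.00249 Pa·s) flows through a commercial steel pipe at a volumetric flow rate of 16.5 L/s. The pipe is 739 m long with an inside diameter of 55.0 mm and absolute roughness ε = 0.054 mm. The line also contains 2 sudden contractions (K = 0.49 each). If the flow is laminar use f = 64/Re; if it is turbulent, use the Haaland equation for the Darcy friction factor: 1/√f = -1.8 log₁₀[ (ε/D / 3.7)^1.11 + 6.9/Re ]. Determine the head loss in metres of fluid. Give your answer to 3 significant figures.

Q = 16.5 L/s = 16.5/1000 = 0.0165 m³/s.
Cross-sectional area A = πD²/4 = π(0.055)²/4 = 0.002376 m²; mean velocity V = Q/A = 0.0165/0.002376 = 6.945 m/s.
Reynolds number Re = ρVD/μ = 1130 · 6.945 · 0.055 / 0.00249 = 1.733e+05.
Re > 4000 → turbulent. Relative roughness ε/D = 5.4e-05/0.055 = 0.000982. Haaland: 1/√f = -1.8 log₁₀[(0.000982/3.7)^1.11 + 6.9/1.733e+05] = -1.8 log₁₀[0.000107 + 3.98e-05] = 6.898, so f = 0.02101.
Total minor-loss coefficient ΣK = 2·0.49 = 0.98.
ΔP = [f·L/D + ΣK]·(ρV²/2) = [0.02101·739/0.055 + 0.98]·(1130·6.945²/2) = [282.3 + 0.98]·2.725e+04 = 7.721e+06 Pa.
Head loss h_f = ΔP/(ρg) = 7.721e+06/(1130·9.81) = 696 m.

h_f ≈ 696 m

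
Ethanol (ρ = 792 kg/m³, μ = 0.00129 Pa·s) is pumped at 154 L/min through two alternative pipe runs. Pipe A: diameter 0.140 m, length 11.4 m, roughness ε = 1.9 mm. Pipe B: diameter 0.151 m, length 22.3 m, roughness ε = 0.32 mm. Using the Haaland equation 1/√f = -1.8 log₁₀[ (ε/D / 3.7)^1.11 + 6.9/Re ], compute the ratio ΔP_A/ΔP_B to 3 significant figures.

ΔP_A/ΔP_B ≈ 1.06

Pipe A: V = Q/A = 0.002567/0.01539 = 0.1667 m/s; Re = 1.433e+04; ε/D = 0.0136; Haaland → f = 0.04535; ΔP_A = f(L/D)(ρV²/2) = 40.65 Pa.
Pipe B: V = Q/A = 0.002567/0.01791 = 0.1433 m/s; Re = 1.329e+04; ε/D = 0.00212; Haaland → f = 0.03185; ΔP_B = f(L/D)(ρV²/2) = 38.27 Pa.
ΔP_A/ΔP_B = 40.65/38.27 = 1.06.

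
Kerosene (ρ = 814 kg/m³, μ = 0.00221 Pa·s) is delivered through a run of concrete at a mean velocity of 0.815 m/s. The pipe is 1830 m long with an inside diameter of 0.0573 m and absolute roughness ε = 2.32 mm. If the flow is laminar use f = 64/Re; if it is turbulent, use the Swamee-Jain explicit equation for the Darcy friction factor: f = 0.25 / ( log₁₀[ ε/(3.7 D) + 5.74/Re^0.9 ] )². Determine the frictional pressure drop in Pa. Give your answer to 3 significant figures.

Reynolds number Re = ρVD/μ = 814 · 0.815 · 0.0573 / 0.00221 = 1.72e+04.
Re > 4000 → turbulent. Relative roughness ε/D = 0.00232/0.0573 = 0.0405. Swamee-Jain: f = 0.25/(log₁₀[0.0405/3.7 + 5.74/1.72e+04^0.9])² = 0.25/(log₁₀[0.0109 + 0.000885])² = 0.25/(-1.927)² = 0.06732.
Darcy-Weisbach: ΔP = f(L/D)(ρV²/2) = 0.06732·(1830/0.0573)·(814·0.815²/2) = 0.06732·3.194e+04·270.3 = 5.812e+05 Pa.

ΔP ≈ 581000 Pa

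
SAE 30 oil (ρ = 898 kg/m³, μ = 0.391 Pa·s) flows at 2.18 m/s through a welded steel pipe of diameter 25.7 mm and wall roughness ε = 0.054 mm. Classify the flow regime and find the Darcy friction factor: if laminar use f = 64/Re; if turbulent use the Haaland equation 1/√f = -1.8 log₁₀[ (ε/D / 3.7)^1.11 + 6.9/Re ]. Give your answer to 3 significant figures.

Re = ρVD/μ = 898·2.18·0.0257/0.391 = 128.7.
Re < 2300 → laminar, so f = 64/Re = 0.4974 (roughness is irrelevant in laminar flow).

f ≈ 0.497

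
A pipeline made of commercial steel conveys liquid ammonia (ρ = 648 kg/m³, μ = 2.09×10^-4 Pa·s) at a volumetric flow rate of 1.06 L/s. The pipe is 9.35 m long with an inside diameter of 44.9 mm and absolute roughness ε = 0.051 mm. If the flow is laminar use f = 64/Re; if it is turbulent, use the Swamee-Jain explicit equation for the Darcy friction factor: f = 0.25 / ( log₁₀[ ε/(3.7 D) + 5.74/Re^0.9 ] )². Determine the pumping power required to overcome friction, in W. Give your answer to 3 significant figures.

Q = 1.06 L/s = 1.06/1000 = 0.00106 m³/s.
Cross-sectional area A = πD²/4 = π(0.0449)²/4 = 0.001583 m²; mean velocity V = Q/A = 0.00106/0.001583 = 0.6695 m/s.
Reynolds number Re = ρVD/μ = 648 · 0.6695 · 0.0449 / 0.000209 = 9.32e+04.
Re > 4000 → turbulent. Relative roughness ε/D = 5.1e-05/0.0449 = 0.00114. Swamee-Jain: f = 0.25/(log₁₀[0.00114/3.7 + 5.74/9.32e+04^0.9])² = 0.25/(log₁₀[0.000307 + 0.000193])² = 0.25/(-3.301)² = 0.02295.
Darcy-Weisbach: ΔP = f(L/D)(ρV²/2) = 0.02295·(9.35/0.0449)·(648·0.6695²/2) = 0.02295·208.2·145.2 = 693.9 Pa.
Pumping power P = QΔP = 0.00106·693.9 = 0.7355 W = 0.736 W.

P ≈ 0.736 W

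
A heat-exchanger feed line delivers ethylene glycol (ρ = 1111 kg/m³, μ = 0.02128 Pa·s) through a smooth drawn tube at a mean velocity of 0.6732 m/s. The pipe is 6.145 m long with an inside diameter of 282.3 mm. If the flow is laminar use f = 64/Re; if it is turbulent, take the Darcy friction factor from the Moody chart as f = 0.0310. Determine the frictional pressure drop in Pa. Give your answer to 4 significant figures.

Reynolds number Re = ρVD/μ = 1111 · 0.6732 · 0.2823 / 0.0213 = 9922.
Re > 4000 → turbulent; use the Moody-chart value f = 0.0310.
Darcy-Weisbach: ΔP = f(L/D)(ρV²/2) = 0.031·(6.145/0.2823)·(1111·0.6732²/2) = 0.031·21.77·251.8 = 169.9 Pa.

ΔP ≈ 169.9 Pa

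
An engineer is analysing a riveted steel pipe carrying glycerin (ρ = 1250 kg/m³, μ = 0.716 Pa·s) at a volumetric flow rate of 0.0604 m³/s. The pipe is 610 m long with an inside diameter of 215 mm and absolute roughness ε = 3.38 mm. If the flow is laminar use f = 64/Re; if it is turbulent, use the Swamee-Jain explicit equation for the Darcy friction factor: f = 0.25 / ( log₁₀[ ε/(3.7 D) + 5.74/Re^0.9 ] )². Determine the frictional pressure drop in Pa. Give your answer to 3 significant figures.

ΔP ≈ 503000 Pa

Cross-sectional area A = πD²/4 = π(0.215)²/4 = 0.03631 m²; mean velocity V = Q/A = 0.0604/0.03631 = 1.664 m/s.
Reynolds number Re = ρVD/μ = 1250 · 1.664 · 0.215 / 0.716 = 624.5.
Re < 2300 → laminar flow, so f = 64/Re = 64/624.5 = 0.1025 (the turbulent correlation is not needed).
Darcy-Weisbach: ΔP = f(L/D)(ρV²/2) = 0.1025·(610/0.215)·(1250·1.664²/2) = 0.1025·2837·1730 = 5.03e+05 Pa.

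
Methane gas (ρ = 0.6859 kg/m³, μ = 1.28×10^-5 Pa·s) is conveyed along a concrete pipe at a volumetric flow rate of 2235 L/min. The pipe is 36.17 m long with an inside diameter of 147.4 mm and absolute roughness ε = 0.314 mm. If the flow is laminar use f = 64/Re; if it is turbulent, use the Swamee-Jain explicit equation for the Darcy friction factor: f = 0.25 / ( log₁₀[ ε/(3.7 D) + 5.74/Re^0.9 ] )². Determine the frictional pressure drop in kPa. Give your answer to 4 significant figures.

Q = 2235 L/min = 2235/60000 = 0.03725 m³/s.
Cross-sectional area A = πD²/4 = π(0.1474)²/4 = 0.01706 m²; mean velocity V = Q/A = 0.03725/0.01706 = 2.183 m/s.
Reynolds number Re = ρVD/μ = 0.6859 · 2.183 · 0.1474 / 1.28e-05 = 1.724e+04.
Re > 4000 → turbulent. Relative roughness ε/D = 0.000314/0.1474 = 0.00213. Swamee-Jain: f = 0.25/(log₁₀[0.00213/3.7 + 5.74/1.724e+04^0.9])² = 0.25/(log₁₀[0.000576 + 0.000883])² = 0.25/(-2.836)² = 0.03108.
Darcy-Weisbach: ΔP = f(L/D)(ρV²/2) = 0.03108·(36.17/0.1474)·(0.6859·2.183²/2) = 0.03108·245.4·1.634 = 12.46 Pa.
ΔP = 12.46 Pa = 0.01246 kPa.

ΔP ≈ 0.01246 kPa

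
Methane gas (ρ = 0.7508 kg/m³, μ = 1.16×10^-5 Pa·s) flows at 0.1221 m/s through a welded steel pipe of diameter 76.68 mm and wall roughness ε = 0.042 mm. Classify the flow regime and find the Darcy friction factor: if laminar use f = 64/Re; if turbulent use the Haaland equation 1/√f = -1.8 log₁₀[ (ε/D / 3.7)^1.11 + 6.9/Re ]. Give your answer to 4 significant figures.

f ≈ 0.1056

Re = ρVD/μ = 0.7508·0.1221·0.07668/1.16e-05 = 606.
Re < 2300 → laminar, so f = 64/Re = 0.1056 (roughness is irrelevant in laminar flow).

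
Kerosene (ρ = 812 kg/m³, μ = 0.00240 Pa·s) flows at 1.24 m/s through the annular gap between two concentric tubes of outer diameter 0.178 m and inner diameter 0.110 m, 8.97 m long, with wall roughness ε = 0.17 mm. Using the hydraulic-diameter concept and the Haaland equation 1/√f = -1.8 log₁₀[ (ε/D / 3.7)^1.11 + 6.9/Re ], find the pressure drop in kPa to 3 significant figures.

Hydraulic diameter D_h = 4A/P = D_o - D_i = 0.178 - 0.11 = 0.068 m.
Re = ρVD_h/μ = 812·1.24·0.068/0.0024 = 2.853e+04.
ε/D_h = 0.00017/0.068 = 0.0025; Haaland gives 1/√f = -1.8 log₁₀[0.000303+0.000242] = 5.875, so f = 0.02897.
ΔP = f(L/D_h)(ρV²/2) = 0.02897·8.97/0.068·624.3 = 2386 Pa.
ΔP = 2.39 kPa.

ΔP ≈ 2.39 kPa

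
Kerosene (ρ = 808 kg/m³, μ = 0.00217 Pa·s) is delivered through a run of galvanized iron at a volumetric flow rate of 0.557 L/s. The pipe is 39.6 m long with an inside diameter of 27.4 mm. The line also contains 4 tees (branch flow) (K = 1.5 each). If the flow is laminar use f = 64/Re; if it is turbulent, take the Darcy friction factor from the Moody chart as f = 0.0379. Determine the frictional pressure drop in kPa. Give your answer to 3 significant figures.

Q = 0.557 L/s = 0.557/1000 = 0.000557 m³/s.
Cross-sectional area A = πD²/4 = π(0.0274)²/4 = 0.0005896 m²; mean velocity V = Q/A = 0.000557/0.0005896 = 0.9446 m/s.
Reynolds number Re = ρVD/μ = 808 · 0.9446 · 0.0274 / 0.00217 = 9638.
Re > 4000 → turbulent; use the Moody-chart value f = 0.0379.
Total minor-loss coefficient ΣK = 4·1.5 = 6.
ΔP = [f·L/D + ΣK]·(ρV²/2) = [0.0379·39.6/0.0274 + 6]·(808·0.9446²/2) = [54.78 + 6]·360.5 = 2.191e+04 Pa.
ΔP = 2.191e+04 Pa = 21.9 kPa.

ΔP ≈ 21.9 kPa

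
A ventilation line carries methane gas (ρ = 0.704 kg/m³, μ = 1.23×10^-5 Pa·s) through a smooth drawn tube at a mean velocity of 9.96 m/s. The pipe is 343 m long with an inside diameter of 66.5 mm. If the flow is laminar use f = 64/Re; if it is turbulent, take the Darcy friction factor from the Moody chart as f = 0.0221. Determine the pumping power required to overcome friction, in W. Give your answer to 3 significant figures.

P ≈ 138 W

Reynolds number Re = ρVD/μ = 0.704 · 9.96 · 0.0665 / 1.23e-05 = 3.791e+04.
Re > 4000 → turbulent; use the Moody-chart value f = 0.0221.
Darcy-Weisbach: ΔP = f(L/D)(ρV²/2) = 0.0221·(343/0.0665)·(0.704·9.96²/2) = 0.0221·5158·34.92 = 3980 Pa.
Q = V·A = 9.96·0.003473 = 0.03459 m³/s.
Pumping power P = QΔP = 0.03459·3980 = 137.7 W = 138 W.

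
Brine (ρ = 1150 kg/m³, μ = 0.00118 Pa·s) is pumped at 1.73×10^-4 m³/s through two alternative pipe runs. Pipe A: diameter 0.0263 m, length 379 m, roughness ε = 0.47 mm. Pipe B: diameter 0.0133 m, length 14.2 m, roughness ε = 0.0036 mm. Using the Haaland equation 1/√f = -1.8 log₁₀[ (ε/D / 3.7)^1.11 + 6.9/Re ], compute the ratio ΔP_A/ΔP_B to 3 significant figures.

ΔP_A/ΔP_B ≈ 1.64

Pipe A: V = Q/A = 0.000173/0.0005433 = 0.3185 m/s; Re = 8162; ε/D = 0.0179; Haaland → f = 0.05133; ΔP_A = f(L/D)(ρV²/2) = 4.314e+04 Pa.
Pipe B: V = Q/A = 0.000173/0.0001389 = 1.245 m/s; Re = 1.614e+04; ε/D = 0.000271; Haaland → f = 0.0276; ΔP_B = f(L/D)(ρV²/2) = 2.628e+04 Pa.
ΔP_A/ΔP_B = 4.314e+04/2.628e+04 = 1.64.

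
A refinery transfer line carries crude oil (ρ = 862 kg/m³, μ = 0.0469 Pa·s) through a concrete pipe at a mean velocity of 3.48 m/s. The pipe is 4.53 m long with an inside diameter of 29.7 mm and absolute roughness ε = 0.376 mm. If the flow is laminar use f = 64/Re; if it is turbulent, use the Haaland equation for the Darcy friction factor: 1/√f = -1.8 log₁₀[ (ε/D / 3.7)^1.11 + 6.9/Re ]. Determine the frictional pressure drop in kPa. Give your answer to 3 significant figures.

ΔP ≈ 26.8 kPa

Reynolds number Re = ρVD/μ = 862 · 3.48 · 0.0297 / 0.0469 = 1900.
Re < 2300 → laminar flow, so f = 64/Re = 64/1900 = 0.03369 (the turbulent correlation is not needed).
Darcy-Weisbach: ΔP = f(L/D)(ρV²/2) = 0.03369·(4.53/0.0297)·(862·3.48²/2) = 0.03369·152.5·5220 = 2.682e+04 Pa.
ΔP = 2.682e+04 Pa = 26.8 kPa.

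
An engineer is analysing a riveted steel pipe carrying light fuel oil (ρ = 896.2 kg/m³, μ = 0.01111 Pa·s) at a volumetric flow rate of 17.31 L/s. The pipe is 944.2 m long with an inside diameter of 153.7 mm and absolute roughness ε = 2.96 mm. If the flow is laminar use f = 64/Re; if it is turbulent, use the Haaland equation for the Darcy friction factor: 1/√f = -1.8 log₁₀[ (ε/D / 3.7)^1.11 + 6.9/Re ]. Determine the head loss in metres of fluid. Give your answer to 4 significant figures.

Q = 17.31 L/s = 17.31/1000 = 0.01731 m³/s.
Cross-sectional area A = πD²/4 = π(0.1537)²/4 = 0.01855 m²; mean velocity V = Q/A = 0.01731/0.01855 = 0.933 m/s.
Reynolds number Re = ρVD/μ = 896.2 · 0.933 · 0.1537 / 0.0111 = 1.157e+04.
Re > 4000 → turbulent. Relative roughness ε/D = 0.00296/0.1537 = 0.0193. Haaland: 1/√f = -1.8 log₁₀[(0.0193/3.7)^1.11 + 6.9/1.157e+04] = -1.8 log₁₀[0.00292 + 0.000597] = 4.417, so f = 0.05125.
Darcy-Weisbach: ΔP = f(L/D)(ρV²/2) = 0.05125·(944.2/0.1537)·(896.2·0.933²/2) = 0.05125·6143·390 = 1.228e+05 Pa.
Head loss h_f = ΔP/(ρg) = 1.228e+05/(896.2·9.81) = 13.97 m.

h_f ≈ 13.97 m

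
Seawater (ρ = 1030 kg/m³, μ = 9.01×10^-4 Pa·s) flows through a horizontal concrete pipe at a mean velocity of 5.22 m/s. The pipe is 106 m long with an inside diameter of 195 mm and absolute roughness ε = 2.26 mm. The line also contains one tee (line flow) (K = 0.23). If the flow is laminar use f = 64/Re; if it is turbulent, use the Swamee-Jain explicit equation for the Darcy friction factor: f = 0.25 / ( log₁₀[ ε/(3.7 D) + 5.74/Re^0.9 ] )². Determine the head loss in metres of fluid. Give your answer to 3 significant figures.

h_f ≈ 30.5 m

Reynolds number Re = ρVD/μ = 1030 · 5.22 · 0.195 / 0.000901 = 1.164e+06.
Re > 4000 → turbulent. Relative roughness ε/D = 0.00226/0.195 = 0.0116. Swamee-Jain: f = 0.25/(log₁₀[0.0116/3.7 + 5.74/1.164e+06^0.9])² = 0.25/(log₁₀[0.00313 + 1.99e-05])² = 0.25/(-2.501)² = 0.03996.
Total minor-loss coefficient ΣK = 1·0.23 = 0.23.
ΔP = [f·L/D + ΣK]·(ρV²/2) = [0.03996·106/0.195 + 0.23]·(1030·5.22²/2) = [21.72 + 0.23]·1.403e+04 = 3.08e+05 Pa.
Head loss h_f = ΔP/(ρg) = 3.08e+05/(1030·9.81) = 30.5 m.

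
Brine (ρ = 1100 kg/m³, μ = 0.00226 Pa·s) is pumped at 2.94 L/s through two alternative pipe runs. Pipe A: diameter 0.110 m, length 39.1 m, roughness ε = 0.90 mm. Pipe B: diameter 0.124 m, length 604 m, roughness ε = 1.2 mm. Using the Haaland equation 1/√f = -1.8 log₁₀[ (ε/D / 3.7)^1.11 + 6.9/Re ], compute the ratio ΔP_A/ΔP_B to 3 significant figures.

Pipe A: V = Q/A = 0.00294/0.009503 = 0.3094 m/s; Re = 1.656e+04; ε/D = 0.00818; Haaland → f = 0.03906; ΔP_A = f(L/D)(ρV²/2) = 730.8 Pa.
Pipe B: V = Q/A = 0.00294/0.01208 = 0.2435 m/s; Re = 1.469e+04; ε/D = 0.00968; Haaland → f = 0.04118; ΔP_B = f(L/D)(ρV²/2) = 6539 Pa.
ΔP_A/ΔP_B = 730.8/6539 = 0.112.

ΔP_A/ΔP_B ≈ 0.112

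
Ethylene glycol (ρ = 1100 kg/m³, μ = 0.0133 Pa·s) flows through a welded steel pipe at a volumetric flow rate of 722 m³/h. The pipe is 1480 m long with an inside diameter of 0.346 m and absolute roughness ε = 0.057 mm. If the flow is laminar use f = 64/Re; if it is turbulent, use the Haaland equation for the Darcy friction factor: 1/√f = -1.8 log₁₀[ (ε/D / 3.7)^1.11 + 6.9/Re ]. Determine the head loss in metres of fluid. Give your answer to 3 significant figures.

Q = 722 m³/h = 722/3600 = 0.2006 m³/s.
Cross-sectional area A = πD²/4 = π(0.346)²/4 = 0.09402 m²; mean velocity V = Q/A = 0.2006/0.09402 = 2.133 m/s.
Reynolds number Re = ρVD/μ = 1100 · 2.133 · 0.346 / 0.0133 = 6.104e+04.
Re > 4000 → turbulent. Relative roughness ε/D = 5.7e-05/0.346 = 0.000165. Haaland: 1/√f = -1.8 log₁₀[(0.000165/3.7)^1.11 + 6.9/6.104e+04] = -1.8 log₁₀[1.48e-05 + 0.000113] = 7.008, so f = 0.02036.
Darcy-Weisbach: ΔP = f(L/D)(ρV²/2) = 0.02036·(1480/0.346)·(1100·2.133²/2) = 0.02036·4277·2502 = 2.179e+05 Pa.
Head loss h_f = ΔP/(ρg) = 2.179e+05/(1100·9.81) = 20.2 m.

h_f ≈ 20.2 m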